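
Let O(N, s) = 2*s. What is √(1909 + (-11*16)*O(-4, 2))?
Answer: √1205 ≈ 34.713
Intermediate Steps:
√(1909 + (-11*16)*O(-4, 2)) = √(1909 + (-11*16)*(2*2)) = √(1909 - 176*4) = √(1909 - 704) = √1205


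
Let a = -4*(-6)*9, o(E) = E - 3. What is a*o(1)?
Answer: -432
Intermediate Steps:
o(E) = -3 + E
a = 216 (a = 24*9 = 216)
a*o(1) = 216*(-3 + 1) = 216*(-2) = -432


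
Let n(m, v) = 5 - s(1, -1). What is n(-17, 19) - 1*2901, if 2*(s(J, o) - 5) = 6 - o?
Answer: -5809/2 ≈ -2904.5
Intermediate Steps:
s(J, o) = 8 - o/2 (s(J, o) = 5 + (6 - o)/2 = 5 + (3 - o/2) = 8 - o/2)
n(m, v) = -7/2 (n(m, v) = 5 - (8 - ½*(-1)) = 5 - (8 + ½) = 5 - 1*17/2 = 5 - 17/2 = -7/2)
n(-17, 19) - 1*2901 = -7/2 - 1*2901 = -7/2 - 2901 = -5809/2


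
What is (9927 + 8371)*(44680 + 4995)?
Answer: 908953150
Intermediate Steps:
(9927 + 8371)*(44680 + 4995) = 18298*49675 = 908953150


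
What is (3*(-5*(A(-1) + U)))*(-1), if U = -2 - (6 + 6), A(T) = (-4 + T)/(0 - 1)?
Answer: -135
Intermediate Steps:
A(T) = 4 - T (A(T) = (-4 + T)/(-1) = (-4 + T)*(-1) = 4 - T)
U = -14 (U = -2 - 1*12 = -2 - 12 = -14)
(3*(-5*(A(-1) + U)))*(-1) = (3*(-5*((4 - 1*(-1)) - 14)))*(-1) = (3*(-5*((4 + 1) - 14)))*(-1) = (3*(-5*(5 - 14)))*(-1) = (3*(-5*(-9)))*(-1) = (3*45)*(-1) = 135*(-1) = -135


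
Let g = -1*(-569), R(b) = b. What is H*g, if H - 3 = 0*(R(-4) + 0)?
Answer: 1707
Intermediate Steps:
g = 569
H = 3 (H = 3 + 0*(-4 + 0) = 3 + 0*(-4) = 3 + 0 = 3)
H*g = 3*569 = 1707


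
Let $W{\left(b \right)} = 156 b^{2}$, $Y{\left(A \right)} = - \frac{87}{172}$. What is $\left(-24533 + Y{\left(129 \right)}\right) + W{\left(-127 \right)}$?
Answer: $\frac{428553565}{172} \approx 2.4916 \cdot 10^{6}$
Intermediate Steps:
$Y{\left(A \right)} = - \frac{87}{172}$ ($Y{\left(A \right)} = \left(-87\right) \frac{1}{172} = - \frac{87}{172}$)
$\left(-24533 + Y{\left(129 \right)}\right) + W{\left(-127 \right)} = \left(-24533 - \frac{87}{172}\right) + 156 \left(-127\right)^{2} = - \frac{4219763}{172} + 156 \cdot 16129 = - \frac{4219763}{172} + 2516124 = \frac{428553565}{172}$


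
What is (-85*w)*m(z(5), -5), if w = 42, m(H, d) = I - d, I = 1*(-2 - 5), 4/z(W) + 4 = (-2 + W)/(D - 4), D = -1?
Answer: 7140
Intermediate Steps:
z(W) = 4/(-18/5 - W/5) (z(W) = 4/(-4 + (-2 + W)/(-1 - 4)) = 4/(-4 + (-2 + W)/(-5)) = 4/(-4 + (-2 + W)*(-1/5)) = 4/(-4 + (2/5 - W/5)) = 4/(-18/5 - W/5))
I = -7 (I = 1*(-7) = -7)
m(H, d) = -7 - d
(-85*w)*m(z(5), -5) = (-85*42)*(-7 - 1*(-5)) = -3570*(-7 + 5) = -3570*(-2) = 7140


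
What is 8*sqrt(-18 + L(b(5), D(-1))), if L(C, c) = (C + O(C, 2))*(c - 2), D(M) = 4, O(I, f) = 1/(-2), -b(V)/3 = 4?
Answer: 8*I*sqrt(43) ≈ 52.46*I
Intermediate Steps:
b(V) = -12 (b(V) = -3*4 = -12)
O(I, f) = -1/2
L(C, c) = (-2 + c)*(-1/2 + C) (L(C, c) = (C - 1/2)*(c - 2) = (-1/2 + C)*(-2 + c) = (-2 + c)*(-1/2 + C))
8*sqrt(-18 + L(b(5), D(-1))) = 8*sqrt(-18 + (1 - 2*(-12) - 1/2*4 - 12*4)) = 8*sqrt(-18 + (1 + 24 - 2 - 48)) = 8*sqrt(-18 - 25) = 8*sqrt(-43) = 8*(I*sqrt(43)) = 8*I*sqrt(43)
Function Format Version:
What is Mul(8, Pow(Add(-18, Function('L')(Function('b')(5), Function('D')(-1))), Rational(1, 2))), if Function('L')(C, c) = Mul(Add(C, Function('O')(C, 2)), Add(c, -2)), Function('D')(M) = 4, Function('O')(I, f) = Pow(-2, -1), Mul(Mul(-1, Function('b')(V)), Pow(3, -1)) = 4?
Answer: Mul(8, I, Pow(43, Rational(1, 2))) ≈ Mul(52.460, I)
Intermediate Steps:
Function('b')(V) = -12 (Function('b')(V) = Mul(-3, 4) = -12)
Function('O')(I, f) = Rational(-1, 2)
Function('L')(C, c) = Mul(Add(-2, c), Add(Rational(-1, 2), C)) (Function('L')(C, c) = Mul(Add(C, Rational(-1, 2)), Add(c, -2)) = Mul(Add(Rational(-1, 2), C), Add(-2, c)) = Mul(Add(-2, c), Add(Rational(-1, 2), C)))
Mul(8, Pow(Add(-18, Function('L')(Function('b')(5), Function('D')(-1))), Rational(1, 2))) = Mul(8, Pow(Add(-18, Add(1, Mul(-2, -12), Mul(Rational(-1, 2), 4), Mul(-12, 4))), Rational(1, 2))) = Mul(8, Pow(Add(-18, Add(1, 24, -2, -48)), Rational(1, 2))) = Mul(8, Pow(Add(-18, -25), Rational(1, 2))) = Mul(8, Pow(-43, Rational(1, 2))) = Mul(8, Mul(I, Pow(43, Rational(1, 2)))) = Mul(8, I, Pow(43, Rational(1, 2)))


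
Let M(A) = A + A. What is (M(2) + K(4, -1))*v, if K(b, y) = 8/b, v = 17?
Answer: 102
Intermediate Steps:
M(A) = 2*A
(M(2) + K(4, -1))*v = (2*2 + 8/4)*17 = (4 + 8*(¼))*17 = (4 + 2)*17 = 6*17 = 102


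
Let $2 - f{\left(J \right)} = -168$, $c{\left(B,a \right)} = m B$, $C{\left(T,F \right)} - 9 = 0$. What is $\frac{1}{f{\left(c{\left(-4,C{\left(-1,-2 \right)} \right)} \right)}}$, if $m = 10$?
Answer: $\frac{1}{170} \approx 0.0058824$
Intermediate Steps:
$C{\left(T,F \right)} = 9$ ($C{\left(T,F \right)} = 9 + 0 = 9$)
$c{\left(B,a \right)} = 10 B$
$f{\left(J \right)} = 170$ ($f{\left(J \right)} = 2 - -168 = 2 + 168 = 170$)
$\frac{1}{f{\left(c{\left(-4,C{\left(-1,-2 \right)} \right)} \right)}} = \frac{1}{170}$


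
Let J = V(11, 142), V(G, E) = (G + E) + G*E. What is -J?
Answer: -1715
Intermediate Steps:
V(G, E) = E + G + E*G (V(G, E) = (E + G) + E*G = E + G + E*G)
J = 1715 (J = 142 + 11 + 142*11 = 142 + 11 + 1562 = 1715)
-J = -1*1715 = -1715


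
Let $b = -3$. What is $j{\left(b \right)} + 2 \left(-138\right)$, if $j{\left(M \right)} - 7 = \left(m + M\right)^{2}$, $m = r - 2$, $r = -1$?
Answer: $-233$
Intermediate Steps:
$m = -3$ ($m = -1 - 2 = -3$)
$j{\left(M \right)} = 7 + \left(-3 + M\right)^{2}$
$j{\left(b \right)} + 2 \left(-138\right) = \left(7 + \left(-3 - 3\right)^{2}\right) + 2 \left(-138\right) = \left(7 + \left(-6\right)^{2}\right) - 276 = \left(7 + 36\right) - 276 = 43 - 276 = -233$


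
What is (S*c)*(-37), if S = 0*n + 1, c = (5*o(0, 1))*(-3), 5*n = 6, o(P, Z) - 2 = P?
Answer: 1110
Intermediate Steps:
o(P, Z) = 2 + P
n = 6/5 (n = (⅕)*6 = 6/5 ≈ 1.2000)
c = -30 (c = (5*(2 + 0))*(-3) = (5*2)*(-3) = 10*(-3) = -30)
S = 1 (S = 0*(6/5) + 1 = 0 + 1 = 1)
(S*c)*(-37) = (1*(-30))*(-37) = -30*(-37) = 1110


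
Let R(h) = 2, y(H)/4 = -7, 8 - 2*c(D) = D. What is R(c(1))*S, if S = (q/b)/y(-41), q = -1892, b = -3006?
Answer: -473/10521 ≈ -0.044958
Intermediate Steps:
c(D) = 4 - D/2
y(H) = -28 (y(H) = 4*(-7) = -28)
S = -473/21042 (S = -1892/(-3006)/(-28) = -1892*(-1/3006)*(-1/28) = (946/1503)*(-1/28) = -473/21042 ≈ -0.022479)
R(c(1))*S = 2*(-473/21042) = -473/10521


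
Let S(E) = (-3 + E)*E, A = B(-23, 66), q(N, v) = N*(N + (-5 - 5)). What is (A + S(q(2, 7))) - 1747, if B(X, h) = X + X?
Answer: -1489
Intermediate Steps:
B(X, h) = 2*X
q(N, v) = N*(-10 + N) (q(N, v) = N*(N - 10) = N*(-10 + N))
A = -46 (A = 2*(-23) = -46)
S(E) = E*(-3 + E)
(A + S(q(2, 7))) - 1747 = (-46 + (2*(-10 + 2))*(-3 + 2*(-10 + 2))) - 1747 = (-46 + (2*(-8))*(-3 + 2*(-8))) - 1747 = (-46 - 16*(-3 - 16)) - 1747 = (-46 - 16*(-19)) - 1747 = (-46 + 304) - 1747 = 258 - 1747 = -1489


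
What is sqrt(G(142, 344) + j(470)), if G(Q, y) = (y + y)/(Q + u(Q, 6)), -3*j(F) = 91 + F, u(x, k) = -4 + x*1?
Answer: I*sqrt(226065)/35 ≈ 13.585*I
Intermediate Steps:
u(x, k) = -4 + x
j(F) = -91/3 - F/3 (j(F) = -(91 + F)/3 = -91/3 - F/3)
G(Q, y) = 2*y/(-4 + 2*Q) (G(Q, y) = (y + y)/(Q + (-4 + Q)) = (2*y)/(-4 + 2*Q) = 2*y/(-4 + 2*Q))
sqrt(G(142, 344) + j(470)) = sqrt(344/(-2 + 142) + (-91/3 - 1/3*470)) = sqrt(344/140 + (-91/3 - 470/3)) = sqrt(344*(1/140) - 187) = sqrt(86/35 - 187) = sqrt(-6459/35) = I*sqrt(226065)/35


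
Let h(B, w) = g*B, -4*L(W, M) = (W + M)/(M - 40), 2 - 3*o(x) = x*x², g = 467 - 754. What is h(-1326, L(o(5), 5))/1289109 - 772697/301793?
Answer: -293746569769/129681357479 ≈ -2.2651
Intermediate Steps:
g = -287
o(x) = ⅔ - x³/3 (o(x) = ⅔ - x*x²/3 = ⅔ - x³/3)
L(W, M) = -(M + W)/(4*(-40 + M)) (L(W, M) = -(W + M)/(4*(M - 40)) = -(M + W)/(4*(-40 + M)))
h(B, w) = -287*B
h(-1326, L(o(5), 5))/1289109 - 772697/301793 = -287*(-1326)/1289109 - 772697/301793 = 380562*(1/1289109) - 772697*1/301793 = 126854/429703 - 772697/301793 = -293746569769/129681357479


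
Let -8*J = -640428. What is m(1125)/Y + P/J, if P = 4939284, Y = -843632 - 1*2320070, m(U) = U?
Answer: 10417555072787/168843612038 ≈ 61.699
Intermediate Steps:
Y = -3163702 (Y = -843632 - 2320070 = -3163702)
J = 160107/2 (J = -⅛*(-640428) = 160107/2 ≈ 80054.)
m(1125)/Y + P/J = 1125/(-3163702) + 4939284/(160107/2) = 1125*(-1/3163702) + 4939284*(2/160107) = -1125/3163702 + 3292856/53369 = 10417555072787/168843612038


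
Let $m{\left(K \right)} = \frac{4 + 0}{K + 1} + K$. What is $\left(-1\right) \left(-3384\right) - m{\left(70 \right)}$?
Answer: $\frac{235290}{71} \approx 3313.9$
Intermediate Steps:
$m{\left(K \right)} = K + \frac{4}{1 + K}$ ($m{\left(K \right)} = \frac{4}{1 + K} + K = K + \frac{4}{1 + K}$)
$\left(-1\right) \left(-3384\right) - m{\left(70 \right)} = \left(-1\right) \left(-3384\right) - \frac{4 + 70 + 70^{2}}{1 + 70} = 3384 - \frac{4 + 70 + 4900}{71} = 3384 - \frac{1}{71} \cdot 4974 = 3384 - \frac{4974}{71} = \frac{235290}{71}$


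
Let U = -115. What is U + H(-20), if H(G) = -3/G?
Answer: -2297/20 ≈ -114.85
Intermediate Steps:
U + H(-20) = -115 - 3/(-20) = -115 - 3*(-1/20) = -115 + 3/20 = -2297/20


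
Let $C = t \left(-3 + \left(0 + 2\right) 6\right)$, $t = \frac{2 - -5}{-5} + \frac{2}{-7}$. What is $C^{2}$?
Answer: $\frac{281961}{1225} \approx 230.17$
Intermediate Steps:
$t = - \frac{59}{35}$ ($t = \left(2 + 5\right) \left(- \frac{1}{5}\right) + 2 \left(- \frac{1}{7}\right) = 7 \left(- \frac{1}{5}\right) - \frac{2}{7} = - \frac{7}{5} - \frac{2}{7} = - \frac{59}{35} \approx -1.6857$)
$C = - \frac{531}{35}$ ($C = - \frac{59 \left(-3 + \left(0 + 2\right) 6\right)}{35} = - \frac{59 \left(-3 + 2 \cdot 6\right)}{35} = - \frac{59 \left(-3 + 12\right)}{35} = \left(- \frac{59}{35}\right) 9 = - \frac{531}{35} \approx -15.171$)
$C^{2} = \left(- \frac{531}{35}\right)^{2} = \frac{281961}{1225}$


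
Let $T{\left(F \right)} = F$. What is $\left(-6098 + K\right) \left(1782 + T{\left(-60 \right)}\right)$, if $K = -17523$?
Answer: $-40675362$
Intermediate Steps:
$\left(-6098 + K\right) \left(1782 + T{\left(-60 \right)}\right) = \left(-6098 - 17523\right) \left(1782 - 60\right) = \left(-23621\right) 1722 = -40675362$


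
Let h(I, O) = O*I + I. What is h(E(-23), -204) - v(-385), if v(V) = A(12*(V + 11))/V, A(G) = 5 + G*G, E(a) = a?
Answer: 21939714/385 ≈ 56986.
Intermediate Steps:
h(I, O) = I + I*O (h(I, O) = I*O + I = I + I*O)
A(G) = 5 + G**2
v(V) = (5 + (132 + 12*V)**2)/V (v(V) = (5 + (12*(V + 11))**2)/V = (5 + (12*(11 + V))**2)/V = (5 + (132 + 12*V)**2)/V)
h(E(-23), -204) - v(-385) = -23*(1 - 204) - (5 + 144*(11 - 385)**2)/(-385) = -23*(-203) - (-1)*(5 + 144*(-374)**2)/385 = 4669 - (-1)*(5 + 144*139876)/385 = 4669 - (-1)*(5 + 20142144)/385 = 4669 - (-1)*20142149/385 = 4669 - 1*(-20142149/385) = 4669 + 20142149/385 = 21939714/385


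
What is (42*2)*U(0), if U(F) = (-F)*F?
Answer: 0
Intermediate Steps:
U(F) = -F**2
(42*2)*U(0) = (42*2)*(-1*0**2) = 84*(-1*0) = 84*0 = 0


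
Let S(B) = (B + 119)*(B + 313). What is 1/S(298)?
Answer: 1/254787 ≈ 3.9248e-6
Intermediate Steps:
S(B) = (119 + B)*(313 + B)
1/S(298) = 1/(37247 + 298² + 432*298) = 1/(37247 + 88804 + 128736) = 1/254787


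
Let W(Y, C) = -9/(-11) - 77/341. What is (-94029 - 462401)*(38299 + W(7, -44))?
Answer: -7267065385230/341 ≈ -2.1311e+10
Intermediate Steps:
W(Y, C) = 202/341 (W(Y, C) = -9*(-1/11) - 77*1/341 = 9/11 - 7/31 = 202/341)
(-94029 - 462401)*(38299 + W(7, -44)) = (-94029 - 462401)*(38299 + 202/341) = -556430*13060161/341 = -7267065385230/341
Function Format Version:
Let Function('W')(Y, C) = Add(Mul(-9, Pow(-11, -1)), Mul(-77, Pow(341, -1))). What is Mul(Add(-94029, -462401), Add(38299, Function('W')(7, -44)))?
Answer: Rational(-7267065385230, 341) ≈ -2.1311e+10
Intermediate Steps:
Function('W')(Y, C) = Rational(202, 341) (Function('W')(Y, C) = Add(Mul(-9, Rational(-1, 11)), Mul(-77, Rational(1, 341))) = Add(Rational(9, 11), Rational(-7, 31)) = Rational(202, 341))
Mul(Add(-94029, -462401), Add(38299, Function('W')(7, -44))) = Mul(Add(-94029, -462401), Add(38299, Rational(202, 341))) = Mul(-556430, Rational(13060161, 341)) = Rational(-7267065385230, 341)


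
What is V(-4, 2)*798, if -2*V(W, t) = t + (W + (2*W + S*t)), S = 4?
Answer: 798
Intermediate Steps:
V(W, t) = -5*t/2 - 3*W/2 (V(W, t) = -(t + (W + (2*W + 4*t)))/2 = -(t + (3*W + 4*t))/2 = -(3*W + 5*t)/2 = -5*t/2 - 3*W/2)
V(-4, 2)*798 = (-5/2*2 - 3/2*(-4))*798 = (-5 + 6)*798 = 1*798 = 798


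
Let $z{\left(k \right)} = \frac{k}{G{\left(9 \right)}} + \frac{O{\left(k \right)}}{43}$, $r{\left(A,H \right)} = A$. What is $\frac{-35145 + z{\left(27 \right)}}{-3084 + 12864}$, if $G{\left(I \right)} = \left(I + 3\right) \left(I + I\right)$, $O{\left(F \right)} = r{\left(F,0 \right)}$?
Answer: $- \frac{12089621}{3364320} \approx -3.5935$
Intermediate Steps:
$O{\left(F \right)} = F$
$G{\left(I \right)} = 2 I \left(3 + I\right)$ ($G{\left(I \right)} = \left(3 + I\right) 2 I = 2 I \left(3 + I\right)$)
$z{\left(k \right)} = \frac{259 k}{9288}$ ($z{\left(k \right)} = \frac{k}{2 \cdot 9 \left(3 + 9\right)} + \frac{k}{43} = \frac{k}{2 \cdot 9 \cdot 12} + k \frac{1}{43} = \frac{k}{216} + \frac{k}{43} = \frac{259 k}{9288}$)
$\frac{-35145 + z{\left(27 \right)}}{-3084 + 12864} = \frac{-35145 + \frac{259}{9288} \cdot 27}{-3084 + 12864} = \frac{-35145 + \frac{259}{344}}{9780} = \left(- \frac{12089621}{344}\right) \frac{1}{9780} = - \frac{12089621}{3364320}$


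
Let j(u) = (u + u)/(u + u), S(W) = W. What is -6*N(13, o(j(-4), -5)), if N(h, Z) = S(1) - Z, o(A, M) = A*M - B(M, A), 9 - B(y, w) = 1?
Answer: -84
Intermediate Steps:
B(y, w) = 8 (B(y, w) = 9 - 1*1 = 9 - 1 = 8)
j(u) = 1 (j(u) = (2*u)/((2*u)) = (2*u)*(1/(2*u)) = 1)
o(A, M) = -8 + A*M (o(A, M) = A*M - 1*8 = A*M - 8 = -8 + A*M)
N(h, Z) = 1 - Z
-6*N(13, o(j(-4), -5)) = -6*(1 - (-8 + 1*(-5))) = -6*(1 - (-8 - 5)) = -6*(1 - 1*(-13)) = -6*(1 + 13) = -6*14 = -84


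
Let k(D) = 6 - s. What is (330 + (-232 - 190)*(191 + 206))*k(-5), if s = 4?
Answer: -334408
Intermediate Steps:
k(D) = 2 (k(D) = 6 - 1*4 = 6 - 4 = 2)
(330 + (-232 - 190)*(191 + 206))*k(-5) = (330 + (-232 - 190)*(191 + 206))*2 = (330 - 422*397)*2 = (330 - 167534)*2 = -167204*2 = -334408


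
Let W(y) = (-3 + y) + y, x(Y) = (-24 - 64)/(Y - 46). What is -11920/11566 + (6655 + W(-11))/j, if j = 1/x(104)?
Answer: -1687189600/167707 ≈ -10060.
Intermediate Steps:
x(Y) = -88/(-46 + Y)
W(y) = -3 + 2*y
j = -29/44 (j = 1/(-88/(-46 + 104)) = 1/(-88/58) = 1/(-88*1/58) = 1/(-44/29) = -29/44 ≈ -0.65909)
-11920/11566 + (6655 + W(-11))/j = -11920/11566 + (6655 + (-3 + 2*(-11)))/(-29/44) = -11920*1/11566 + (6655 + (-3 - 22))*(-44/29) = -5960/5783 + (6655 - 25)*(-44/29) = -5960/5783 + 6630*(-44/29) = -5960/5783 - 291720/29 = -1687189600/167707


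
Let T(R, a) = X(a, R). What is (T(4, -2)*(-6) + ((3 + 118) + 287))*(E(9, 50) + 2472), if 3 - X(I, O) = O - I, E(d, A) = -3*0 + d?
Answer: 1056906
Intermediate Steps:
E(d, A) = d (E(d, A) = 0 + d = d)
X(I, O) = 3 + I - O (X(I, O) = 3 - (O - I) = 3 + (I - O) = 3 + I - O)
T(R, a) = 3 + a - R
(T(4, -2)*(-6) + ((3 + 118) + 287))*(E(9, 50) + 2472) = ((3 - 2 - 1*4)*(-6) + ((3 + 118) + 287))*(9 + 2472) = ((3 - 2 - 4)*(-6) + (121 + 287))*2481 = (-3*(-6) + 408)*2481 = (18 + 408)*2481 = 426*2481 = 1056906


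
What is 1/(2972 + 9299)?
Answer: 1/12271 ≈ 8.1493e-5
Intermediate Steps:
1/(2972 + 9299) = 1/12271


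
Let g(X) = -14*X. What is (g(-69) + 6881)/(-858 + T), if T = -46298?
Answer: -7847/47156 ≈ -0.16641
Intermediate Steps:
(g(-69) + 6881)/(-858 + T) = (-14*(-69) + 6881)/(-858 - 46298) = (966 + 6881)/(-47156) = 7847*(-1/47156) = -7847/47156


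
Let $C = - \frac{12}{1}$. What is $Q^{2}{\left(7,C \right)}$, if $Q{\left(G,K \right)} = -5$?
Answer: $25$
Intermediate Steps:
$C = -12$ ($C = \left(-12\right) 1 = -12$)
$Q^{2}{\left(7,C \right)} = \left(-5\right)^{2} = 25$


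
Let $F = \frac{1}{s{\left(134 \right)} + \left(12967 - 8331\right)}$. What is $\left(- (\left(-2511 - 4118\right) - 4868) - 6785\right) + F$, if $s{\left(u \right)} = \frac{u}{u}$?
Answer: $\frac{21849545}{4637} \approx 4712.0$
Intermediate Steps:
$s{\left(u \right)} = 1$
$F = \frac{1}{4637}$ ($F = \frac{1}{1 + \left(12967 - 8331\right)} = \frac{1}{1 + 4636} = \frac{1}{4637} \approx 0.00021566$)
$\left(- (\left(-2511 - 4118\right) - 4868) - 6785\right) + F = \left(- (\left(-2511 - 4118\right) - 4868) - 6785\right) + \frac{1}{4637} = \left(- (-6629 - 4868) - 6785\right) + \frac{1}{4637} = \left(\left(-1\right) \left(-11497\right) - 6785\right) + \frac{1}{4637} = \left(11497 - 6785\right) + \frac{1}{4637} = 4712 + \frac{1}{4637} = \frac{21849545}{4637}$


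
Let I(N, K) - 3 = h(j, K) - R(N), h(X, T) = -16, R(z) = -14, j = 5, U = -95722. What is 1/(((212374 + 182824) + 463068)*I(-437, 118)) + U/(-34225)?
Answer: 82154972277/29374153850 ≈ 2.7968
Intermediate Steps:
I(N, K) = 1 (I(N, K) = 3 + (-16 - 1*(-14)) = 3 + (-16 + 14) = 3 - 2 = 1)
1/(((212374 + 182824) + 463068)*I(-437, 118)) + U/(-34225) = 1/(((212374 + 182824) + 463068)*1) - 95722/(-34225) = 1/(395198 + 463068) - 95722*(-1/34225) = 1/858266 + 95722/34225 = 82154972277/29374153850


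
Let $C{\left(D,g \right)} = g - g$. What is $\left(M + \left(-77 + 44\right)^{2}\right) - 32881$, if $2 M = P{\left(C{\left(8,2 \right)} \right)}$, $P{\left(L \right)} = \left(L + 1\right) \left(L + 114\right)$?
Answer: $-31735$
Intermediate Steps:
$C{\left(D,g \right)} = 0$
$P{\left(L \right)} = \left(1 + L\right) \left(114 + L\right)$
$M = 57$ ($M = \frac{114 + 0^{2} + 115 \cdot 0}{2} = \frac{114 + 0 + 0}{2} = \frac{1}{2} \cdot 114 = 57$)
$\left(M + \left(-77 + 44\right)^{2}\right) - 32881 = \left(57 + \left(-77 + 44\right)^{2}\right) - 32881 = \left(57 + \left(-33\right)^{2}\right) - 32881 = \left(57 + 1089\right) - 32881 = 1146 - 32881 = -31735$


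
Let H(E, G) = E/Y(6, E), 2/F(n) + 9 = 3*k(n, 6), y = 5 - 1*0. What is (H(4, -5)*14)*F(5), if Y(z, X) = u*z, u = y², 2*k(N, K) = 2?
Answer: -28/225 ≈ -0.12444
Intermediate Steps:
y = 5 (y = 5 + 0 = 5)
k(N, K) = 1 (k(N, K) = (½)*2 = 1)
u = 25 (u = 5² = 25)
F(n) = -⅓ (F(n) = 2/(-9 + 3*1) = 2/(-9 + 3) = 2/(-6) = 2*(-⅙) = -⅓)
Y(z, X) = 25*z
H(E, G) = E/150 (H(E, G) = E/((25*6)) = E/150)
(H(4, -5)*14)*F(5) = (((1/150)*4)*14)*(-⅓) = ((2/75)*14)*(-⅓) = (28/75)*(-⅓) = -28/225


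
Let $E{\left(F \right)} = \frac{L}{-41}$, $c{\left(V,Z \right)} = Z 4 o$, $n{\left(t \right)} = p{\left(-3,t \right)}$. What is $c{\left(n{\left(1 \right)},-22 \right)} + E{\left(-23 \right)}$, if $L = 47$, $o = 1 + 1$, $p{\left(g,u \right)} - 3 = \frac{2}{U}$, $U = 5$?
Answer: $- \frac{7263}{41} \approx -177.15$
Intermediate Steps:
$p{\left(g,u \right)} = \frac{17}{5}$ ($p{\left(g,u \right)} = 3 + \frac{2}{5} = \frac{17}{5}$)
$n{\left(t \right)} = \frac{17}{5}$
$o = 2$
$c{\left(V,Z \right)} = 8 Z$ ($c{\left(V,Z \right)} = Z 4 \cdot 2 = 4 Z 2 = 8 Z$)
$E{\left(F \right)} = - \frac{47}{41}$ ($E{\left(F \right)} = \frac{47}{-41} = 47 \left(- \frac{1}{41}\right) = - \frac{47}{41}$)
$c{\left(n{\left(1 \right)},-22 \right)} + E{\left(-23 \right)} = 8 \left(-22\right) - \frac{47}{41} = -176 - \frac{47}{41} = - \frac{7263}{41}$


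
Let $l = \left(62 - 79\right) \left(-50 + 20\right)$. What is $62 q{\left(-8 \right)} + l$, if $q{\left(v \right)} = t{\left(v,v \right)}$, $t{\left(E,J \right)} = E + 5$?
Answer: $324$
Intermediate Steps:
$t{\left(E,J \right)} = 5 + E$
$l = 510$ ($l = \left(-17\right) \left(-30\right) = 510$)
$q{\left(v \right)} = 5 + v$
$62 q{\left(-8 \right)} + l = 62 \left(5 - 8\right) + 510 = 62 \left(-3\right) + 510 = -186 + 510 = 324$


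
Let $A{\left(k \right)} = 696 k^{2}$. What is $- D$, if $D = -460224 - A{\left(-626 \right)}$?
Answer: $273205920$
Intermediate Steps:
$D = -273205920$ ($D = -460224 - 696 \left(-626\right)^{2} = -460224 - 696 \cdot 391876 = -460224 - 272745696 = -273205920$)
$- D = \left(-1\right) \left(-273205920\right) = 273205920$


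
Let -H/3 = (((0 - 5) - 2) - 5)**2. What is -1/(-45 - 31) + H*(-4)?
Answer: 131329/76 ≈ 1728.0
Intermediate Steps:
H = -432 (H = -3*(((0 - 5) - 2) - 5)**2 = -3*((-5 - 2) - 5)**2 = -3*(-7 - 5)**2 = -3*(-12)**2 = -3*144 = -432)
-1/(-45 - 31) + H*(-4) = -1/(-45 - 31) - 432*(-4) = -1/(-76) + 1728 = -1/76*(-1) + 1728 = 1/76 + 1728 = 131329/76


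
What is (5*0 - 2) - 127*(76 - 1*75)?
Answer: -129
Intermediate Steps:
(5*0 - 2) - 127*(76 - 1*75) = (0 - 2) - 127*(76 - 75) = -2 - 127*1 = -2 - 127 = -129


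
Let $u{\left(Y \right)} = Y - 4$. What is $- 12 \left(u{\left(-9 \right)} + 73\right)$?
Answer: $-720$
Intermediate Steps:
$u{\left(Y \right)} = -4 + Y$
$- 12 \left(u{\left(-9 \right)} + 73\right) = - 12 \left(\left(-4 - 9\right) + 73\right) = - 12 \left(-13 + 73\right) = \left(-12\right) 60 = -720$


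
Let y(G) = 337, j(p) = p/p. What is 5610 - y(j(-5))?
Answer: 5273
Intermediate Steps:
j(p) = 1
5610 - y(j(-5)) = 5610 - 1*337 = 5610 - 337 = 5273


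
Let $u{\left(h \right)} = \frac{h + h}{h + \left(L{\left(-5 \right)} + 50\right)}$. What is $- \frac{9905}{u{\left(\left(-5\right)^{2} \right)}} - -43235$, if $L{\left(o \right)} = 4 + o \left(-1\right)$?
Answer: $\frac{132973}{5} \approx 26595.0$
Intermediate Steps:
$L{\left(o \right)} = 4 - o$
$u{\left(h \right)} = \frac{2 h}{59 + h}$ ($u{\left(h \right)} = \frac{h + h}{h + \left(\left(4 - -5\right) + 50\right)} = \frac{2 h}{h + \left(\left(4 + 5\right) + 50\right)} = \frac{2 h}{h + \left(9 + 50\right)} = \frac{2 h}{h + 59} = \frac{2 h}{59 + h}$)
$- \frac{9905}{u{\left(\left(-5\right)^{2} \right)}} - -43235 = - \frac{9905}{2 \left(-5\right)^{2} \frac{1}{59 + \left(-5\right)^{2}}} - -43235 = - \frac{9905}{2 \cdot 25 \frac{1}{59 + 25}} + 43235 = - \frac{9905}{2 \cdot 25 \cdot \frac{1}{84}} + 43235 = - \frac{9905}{\frac{25}{42}} + 43235 = \left(-9905\right) \frac{42}{25} + 43235 = - \frac{83202}{5} + 43235 = \frac{132973}{5}$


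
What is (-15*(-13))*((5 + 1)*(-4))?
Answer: -4680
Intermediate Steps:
(-15*(-13))*((5 + 1)*(-4)) = 195*(6*(-4)) = 195*(-24) = -4680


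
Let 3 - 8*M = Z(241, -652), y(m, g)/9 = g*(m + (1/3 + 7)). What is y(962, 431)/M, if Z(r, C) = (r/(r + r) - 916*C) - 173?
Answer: -60160704/1194113 ≈ -50.381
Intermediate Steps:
y(m, g) = 9*g*(22/3 + m) (y(m, g) = 9*(g*(m + (1/3 + 7))) = 9*(g*(m + 22/3)) = 9*(g*(22/3 + m)) = 9*g*(22/3 + m))
Z(r, C) = -345/2 - 916*C (Z(r, C) = (r/((2*r)) - 916*C) - 173 = ((1/(2*r))*r - 916*C) - 173 = (1/2 - 916*C) - 173 = -345/2 - 916*C)
M = -1194113/16 (M = 3/8 - (-345/2 - 916*(-652))/8 = 3/8 - (-345/2 + 597232)/8 = 3/8 - 1/8*1194119/2 = 3/8 - 1194119/16 = -1194113/16 ≈ -74632.)
y(962, 431)/M = (3*431*(22 + 3*962))/(-1194113/16) = (3*431*(22 + 2886))*(-16/1194113) = (3*431*2908)*(-16/1194113) = 3760044*(-16/1194113) = -60160704/1194113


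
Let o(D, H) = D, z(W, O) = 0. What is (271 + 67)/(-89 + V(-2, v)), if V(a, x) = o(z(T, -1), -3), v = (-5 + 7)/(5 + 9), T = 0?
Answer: -338/89 ≈ -3.7978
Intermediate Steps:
v = ⅐ (v = 2/14 = 2*(1/14) = ⅐ ≈ 0.14286)
V(a, x) = 0
(271 + 67)/(-89 + V(-2, v)) = (271 + 67)/(-89 + 0) = 338/(-89) = 338*(-1/89) = -338/89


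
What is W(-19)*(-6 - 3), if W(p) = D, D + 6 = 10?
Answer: -36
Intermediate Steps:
D = 4 (D = -6 + 10 = 4)
W(p) = 4
W(-19)*(-6 - 3) = 4*(-6 - 3) = 4*(-9) = -36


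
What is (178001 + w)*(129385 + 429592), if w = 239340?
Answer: 233284020157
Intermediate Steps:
(178001 + w)*(129385 + 429592) = (178001 + 239340)*(129385 + 429592) = 417341*558977 = 233284020157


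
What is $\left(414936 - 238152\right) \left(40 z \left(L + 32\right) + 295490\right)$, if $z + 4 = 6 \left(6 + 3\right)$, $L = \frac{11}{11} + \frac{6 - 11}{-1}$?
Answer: $65673488160$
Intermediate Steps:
$L = 6$ ($L = 11 \cdot \frac{1}{11} + \left(6 - 11\right) \left(-1\right) = 1 - -5 = 1 + 5 = 6$)
$z = 50$ ($z = -4 + 6 \left(6 + 3\right) = -4 + 6 \cdot 9 = -4 + 54 = 50$)
$\left(414936 - 238152\right) \left(40 z \left(L + 32\right) + 295490\right) = \left(414936 - 238152\right) \left(40 \cdot 50 \left(6 + 32\right) + 295490\right) = 176784 \left(2000 \cdot 38 + 295490\right) = 176784 \left(76000 + 295490\right) = 176784 \cdot 371490 = 65673488160$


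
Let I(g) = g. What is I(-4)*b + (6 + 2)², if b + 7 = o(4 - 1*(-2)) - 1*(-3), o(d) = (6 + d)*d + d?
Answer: -232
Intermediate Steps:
o(d) = d + d*(6 + d) (o(d) = d*(6 + d) + d = d + d*(6 + d))
b = 74 (b = -7 + ((4 - 1*(-2))*(7 + (4 - 1*(-2))) - 1*(-3)) = -7 + ((4 + 2)*(7 + (4 + 2)) + 3) = -7 + (6*(7 + 6) + 3) = -7 + (6*13 + 3) = -7 + (78 + 3) = -7 + 81 = 74)
I(-4)*b + (6 + 2)² = -4*74 + (6 + 2)² = -296 + 8² = -296 + 64 = -232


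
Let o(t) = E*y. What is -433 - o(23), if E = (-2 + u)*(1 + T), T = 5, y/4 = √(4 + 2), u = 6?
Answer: -433 - 96*√6 ≈ -668.15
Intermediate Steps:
y = 4*√6 (y = 4*√(4 + 2) = 4*√6 ≈ 9.7980)
E = 24 (E = (-2 + 6)*(1 + 5) = 4*6 = 24)
o(t) = 96*√6 (o(t) = 24*(4*√6) = 96*√6)
-433 - o(23) = -433 - 96*√6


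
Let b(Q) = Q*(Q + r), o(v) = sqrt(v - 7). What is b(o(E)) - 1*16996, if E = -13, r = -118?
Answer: -17016 - 236*I*sqrt(5) ≈ -17016.0 - 527.71*I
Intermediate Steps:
o(v) = sqrt(-7 + v)
b(Q) = Q*(-118 + Q) (b(Q) = Q*(Q - 118) = Q*(-118 + Q))
b(o(E)) - 1*16996 = sqrt(-7 - 13)*(-118 + sqrt(-7 - 13)) - 1*16996 = sqrt(-20)*(-118 + sqrt(-20)) - 16996 = (2*I*sqrt(5))*(-118 + 2*I*sqrt(5)) - 16996 = 2*I*sqrt(5)*(-118 + 2*I*sqrt(5)) - 16996 = -16996 + 2*I*sqrt(5)*(-118 + 2*I*sqrt(5))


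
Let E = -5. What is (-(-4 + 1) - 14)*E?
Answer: 55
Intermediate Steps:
(-(-4 + 1) - 14)*E = (-(-4 + 1) - 14)*(-5) = (-1*(-3) - 14)*(-5) = (3 - 14)*(-5) = -11*(-5) = 55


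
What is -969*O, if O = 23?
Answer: -22287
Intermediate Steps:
-969*O = -969*23 = -22287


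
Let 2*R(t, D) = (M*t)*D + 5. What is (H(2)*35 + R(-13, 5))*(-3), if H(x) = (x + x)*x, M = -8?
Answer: -3255/2 ≈ -1627.5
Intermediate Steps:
R(t, D) = 5/2 - 4*D*t (R(t, D) = ((-8*t)*D + 5)/2 = (-8*D*t + 5)/2 = (5 - 8*D*t)/2 = 5/2 - 4*D*t)
H(x) = 2*x**2 (H(x) = (2*x)*x = 2*x**2)
(H(2)*35 + R(-13, 5))*(-3) = ((2*2**2)*35 + (5/2 - 4*5*(-13)))*(-3) = ((2*4)*35 + (5/2 + 260))*(-3) = (8*35 + 525/2)*(-3) = (280 + 525/2)*(-3) = (1085/2)*(-3) = -3255/2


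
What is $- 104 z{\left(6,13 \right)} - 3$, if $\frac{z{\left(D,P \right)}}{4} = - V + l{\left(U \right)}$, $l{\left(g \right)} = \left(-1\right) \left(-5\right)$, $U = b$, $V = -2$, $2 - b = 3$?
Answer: $-2915$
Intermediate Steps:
$b = -1$ ($b = 2 - 3 = -1$)
$U = -1$
$l{\left(g \right)} = 5$
$z{\left(D,P \right)} = 28$ ($z{\left(D,P \right)} = 4 \left(\left(-1\right) \left(-2\right) + 5\right) = 4 \left(2 + 5\right) = 4 \cdot 7 = 28$)
$- 104 z{\left(6,13 \right)} - 3 = \left(-104\right) 28 - 3 = -2912 - 3 = -2915$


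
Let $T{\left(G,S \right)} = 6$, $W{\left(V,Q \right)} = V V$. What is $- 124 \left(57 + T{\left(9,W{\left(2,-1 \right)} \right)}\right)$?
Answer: $-7812$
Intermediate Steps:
$W{\left(V,Q \right)} = V^{2}$
$- 124 \left(57 + T{\left(9,W{\left(2,-1 \right)} \right)}\right) = - 124 \left(57 + 6\right) = \left(-124\right) 63 = -7812$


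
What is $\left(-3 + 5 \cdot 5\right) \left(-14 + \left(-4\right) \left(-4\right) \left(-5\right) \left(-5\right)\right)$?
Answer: $8492$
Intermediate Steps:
$\left(-3 + 5 \cdot 5\right) \left(-14 + \left(-4\right) \left(-4\right) \left(-5\right) \left(-5\right)\right) = \left(-3 + 25\right) \left(-14 + 16 \left(-5\right) \left(-5\right)\right) = 22 \left(-14 - -400\right) = 22 \left(-14 + 400\right) = 22 \cdot 386 = 8492$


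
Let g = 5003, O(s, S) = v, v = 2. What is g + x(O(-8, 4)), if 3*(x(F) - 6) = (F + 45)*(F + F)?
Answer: 15215/3 ≈ 5071.7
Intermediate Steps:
O(s, S) = 2
x(F) = 6 + 2*F*(45 + F)/3 (x(F) = 6 + ((F + 45)*(F + F))/3 = 6 + ((45 + F)*(2*F))/3 = 6 + (2*F*(45 + F))/3 = 6 + 2*F*(45 + F)/3)
g + x(O(-8, 4)) = 5003 + (6 + 30*2 + (⅔)*2²) = 5003 + (6 + 60 + (⅔)*4) = 5003 + (6 + 60 + 8/3) = 5003 + 206/3 = 15215/3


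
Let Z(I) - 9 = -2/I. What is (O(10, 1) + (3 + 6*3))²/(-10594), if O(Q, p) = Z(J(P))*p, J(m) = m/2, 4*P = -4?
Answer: -578/5297 ≈ -0.10912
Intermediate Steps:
P = -1 (P = (¼)*(-4) = -1)
J(m) = m/2 (J(m) = m*(½) = m/2)
Z(I) = 9 - 2/I
O(Q, p) = 13*p (O(Q, p) = (9 - 2/((½)*(-1)))*p = (9 - 2/(-½))*p = (9 - 2*(-2))*p = (9 + 4)*p = 13*p)
(O(10, 1) + (3 + 6*3))²/(-10594) = (13*1 + (3 + 6*3))²/(-10594) = (13 + (3 + 18))²*(-1/10594) = (13 + 21)²*(-1/10594) = 34²*(-1/10594) = 1156*(-1/10594) = -578/5297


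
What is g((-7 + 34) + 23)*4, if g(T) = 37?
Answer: 148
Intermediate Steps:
g((-7 + 34) + 23)*4 = 37*4 = 148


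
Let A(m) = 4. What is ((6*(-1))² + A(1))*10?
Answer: 400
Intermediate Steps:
((6*(-1))² + A(1))*10 = ((6*(-1))² + 4)*10 = ((-6)² + 4)*10 = (36 + 4)*10 = 40*10 = 400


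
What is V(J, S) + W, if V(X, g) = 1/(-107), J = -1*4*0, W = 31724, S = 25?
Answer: 3394467/107 ≈ 31724.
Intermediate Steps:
J = 0 (J = -4*0 = 0)
V(X, g) = -1/107
V(J, S) + W = -1/107 + 31724 = 3394467/107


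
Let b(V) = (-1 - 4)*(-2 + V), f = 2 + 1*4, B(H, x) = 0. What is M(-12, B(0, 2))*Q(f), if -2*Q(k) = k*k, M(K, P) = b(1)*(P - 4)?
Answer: 360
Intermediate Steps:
f = 6 (f = 2 + 4 = 6)
b(V) = 10 - 5*V (b(V) = -5*(-2 + V) = 10 - 5*V)
M(K, P) = -20 + 5*P (M(K, P) = (10 - 5*1)*(P - 4) = (10 - 5)*(-4 + P) = 5*(-4 + P) = -20 + 5*P)
Q(k) = -k²/2 (Q(k) = -k*k/2 = -k²/2)
M(-12, B(0, 2))*Q(f) = (-20 + 5*0)*(-½*6²) = (-20 + 0)*(-½*36) = -20*(-18) = 360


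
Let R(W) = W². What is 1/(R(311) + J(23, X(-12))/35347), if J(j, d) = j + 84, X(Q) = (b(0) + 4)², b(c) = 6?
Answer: 35347/3418797294 ≈ 1.0339e-5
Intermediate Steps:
X(Q) = 100 (X(Q) = (6 + 4)² = 10² = 100)
J(j, d) = 84 + j
1/(R(311) + J(23, X(-12))/35347) = 1/(311² + (84 + 23)/35347) = 1/(96721 + 107*(1/35347)) = 1/(96721 + 107/35347) = 1/(3418797294/35347) = 35347/3418797294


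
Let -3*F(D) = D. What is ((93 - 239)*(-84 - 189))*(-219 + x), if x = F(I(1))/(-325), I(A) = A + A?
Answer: -218220506/25 ≈ -8.7288e+6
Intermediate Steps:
I(A) = 2*A
F(D) = -D/3
x = 2/975 (x = -2/3/(-325) = -⅓*2*(-1/325) = -⅔*(-1/325) = 2/975 ≈ 0.0020513)
((93 - 239)*(-84 - 189))*(-219 + x) = ((93 - 239)*(-84 - 189))*(-219 + 2/975) = -146*(-273)*(-213523/975) = 39858*(-213523/975) = -218220506/25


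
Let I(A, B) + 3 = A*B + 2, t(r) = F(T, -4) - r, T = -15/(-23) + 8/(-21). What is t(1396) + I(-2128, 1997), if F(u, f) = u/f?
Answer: -8212957247/1932 ≈ -4.2510e+6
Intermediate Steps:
T = 131/483 (T = -15*(-1/23) + 8*(-1/21) = 15/23 - 8/21 = 131/483 ≈ 0.27122)
t(r) = -131/1932 - r (t(r) = (131/483)/(-4) - r = (131/483)*(-¼) - r = -131/1932 - r)
I(A, B) = -1 + A*B (I(A, B) = -3 + (A*B + 2) = -3 + (2 + A*B) = -1 + A*B)
t(1396) + I(-2128, 1997) = (-131/1932 - 1*1396) + (-1 - 2128*1997) = (-131/1932 - 1396) + (-1 - 4249616) = -2697203/1932 - 4249617 = -8212957247/1932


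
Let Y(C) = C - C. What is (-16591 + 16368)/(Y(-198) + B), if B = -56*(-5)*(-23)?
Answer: 223/6440 ≈ 0.034627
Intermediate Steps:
B = -6440 (B = -28*(-10)*(-23) = 280*(-23) = -6440)
Y(C) = 0
(-16591 + 16368)/(Y(-198) + B) = (-16591 + 16368)/(0 - 6440) = -223/(-6440) = -223*(-1/6440) = 223/6440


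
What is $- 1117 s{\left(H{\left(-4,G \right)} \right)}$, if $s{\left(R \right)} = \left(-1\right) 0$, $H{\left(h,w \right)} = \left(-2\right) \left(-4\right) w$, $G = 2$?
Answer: $0$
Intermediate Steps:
$H{\left(h,w \right)} = 8 w$
$s{\left(R \right)} = 0$
$- 1117 s{\left(H{\left(-4,G \right)} \right)} = \left(-1117\right) 0 = 0$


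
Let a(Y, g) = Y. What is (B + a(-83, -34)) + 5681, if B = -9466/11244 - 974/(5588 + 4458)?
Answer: 158057123215/28239306 ≈ 5597.1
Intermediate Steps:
B = -26511773/28239306 (B = -9466*1/11244 - 974/10046 = -4733/5622 - 974*1/10046 = -4733/5622 - 487/5023 = -26511773/28239306 ≈ -0.93883)
(B + a(-83, -34)) + 5681 = (-26511773/28239306 - 83) + 5681 = -2370374171/28239306 + 5681 = 158057123215/28239306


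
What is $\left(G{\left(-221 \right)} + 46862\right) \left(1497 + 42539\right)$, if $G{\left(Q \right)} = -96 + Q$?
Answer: $2049655620$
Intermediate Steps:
$\left(G{\left(-221 \right)} + 46862\right) \left(1497 + 42539\right) = \left(\left(-96 - 221\right) + 46862\right) \left(1497 + 42539\right) = \left(-317 + 46862\right) 44036 = 46545 \cdot 44036 = 2049655620$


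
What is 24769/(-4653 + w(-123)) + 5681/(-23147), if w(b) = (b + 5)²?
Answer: 520659492/214595837 ≈ 2.4262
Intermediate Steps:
w(b) = (5 + b)²
24769/(-4653 + w(-123)) + 5681/(-23147) = 24769/(-4653 + (5 - 123)²) + 5681/(-23147) = 24769/(-4653 + (-118)²) + 5681*(-1/23147) = 24769/(-4653 + 13924) - 5681/23147 = 24769/9271 - 5681/23147 = 520659492/214595837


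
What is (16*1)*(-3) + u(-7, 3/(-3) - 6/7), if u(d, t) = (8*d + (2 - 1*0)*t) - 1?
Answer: -761/7 ≈ -108.71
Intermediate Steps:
u(d, t) = -1 + 2*t + 8*d (u(d, t) = (8*d + (2 + 0)*t) - 1 = (8*d + 2*t) - 1 = (2*t + 8*d) - 1 = -1 + 2*t + 8*d)
(16*1)*(-3) + u(-7, 3/(-3) - 6/7) = (16*1)*(-3) + (-1 + 2*(3/(-3) - 6/7) + 8*(-7)) = 16*(-3) + (-1 + 2*(3*(-⅓) - 6*⅐) - 56) = -48 + (-1 + 2*(-1 - 6/7) - 56) = -48 + (-1 + 2*(-13/7) - 56) = -48 + (-1 - 26/7 - 56) = -48 - 425/7 = -761/7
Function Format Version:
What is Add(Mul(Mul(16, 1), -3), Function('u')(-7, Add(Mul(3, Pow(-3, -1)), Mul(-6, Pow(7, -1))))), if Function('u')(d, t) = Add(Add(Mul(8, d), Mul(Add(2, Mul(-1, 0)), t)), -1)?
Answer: Rational(-761, 7) ≈ -108.71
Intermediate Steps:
Function('u')(d, t) = Add(-1, Mul(2, t), Mul(8, d)) (Function('u')(d, t) = Add(Add(Mul(8, d), Mul(Add(2, 0), t)), -1) = Add(Add(Mul(8, d), Mul(2, t)), -1) = Add(Add(Mul(2, t), Mul(8, d)), -1) = Add(-1, Mul(2, t), Mul(8, d)))
Add(Mul(Mul(16, 1), -3), Function('u')(-7, Add(Mul(3, Pow(-3, -1)), Mul(-6, Pow(7, -1))))) = Add(Mul(Mul(16, 1), -3), Add(-1, Mul(2, Add(Mul(3, Pow(-3, -1)), Mul(-6, Pow(7, -1)))), Mul(8, -7))) = Add(Mul(16, -3), Add(-1, Mul(2, Add(Mul(3, Rational(-1, 3)), Mul(-6, Rational(1, 7)))), -56)) = Add(-48, Add(-1, Mul(2, Add(-1, Rational(-6, 7))), -56)) = Add(-48, Add(-1, Mul(2, Rational(-13, 7)), -56)) = Add(-48, Add(-1, Rational(-26, 7), -56)) = Add(-48, Rational(-425, 7)) = Rational(-761, 7)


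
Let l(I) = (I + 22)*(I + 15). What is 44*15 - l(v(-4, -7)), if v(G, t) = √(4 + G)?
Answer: 330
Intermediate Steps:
l(I) = (15 + I)*(22 + I) (l(I) = (22 + I)*(15 + I) = (15 + I)*(22 + I))
44*15 - l(v(-4, -7)) = 44*15 - (330 + (√(4 - 4))² + 37*√(4 - 4)) = 660 - (330 + (√0)² + 37*√0) = 660 - (330 + 0² + 37*0) = 660 - (330 + 0 + 0) = 660 - 1*330 = 660 - 330 = 330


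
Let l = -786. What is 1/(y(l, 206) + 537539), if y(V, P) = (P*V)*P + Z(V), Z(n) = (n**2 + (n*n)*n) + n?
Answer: -1/517787803 ≈ -1.9313e-9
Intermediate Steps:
Z(n) = n + n**2 + n**3 (Z(n) = (n**2 + n**2*n) + n = (n**2 + n**3) + n = n + n**2 + n**3)
y(V, P) = V*P**2 + V*(1 + V + V**2) (y(V, P) = (P*V)*P + V*(1 + V + V**2) = V*P**2 + V*(1 + V + V**2))
1/(y(l, 206) + 537539) = 1/(-786*(1 - 786 + 206**2 + (-786)**2) + 537539) = 1/(-786*(1 - 786 + 42436 + 617796) + 537539) = 1/(-786*659447 + 537539) = 1/(-518325342 + 537539) = 1/(-517787803) = -1/517787803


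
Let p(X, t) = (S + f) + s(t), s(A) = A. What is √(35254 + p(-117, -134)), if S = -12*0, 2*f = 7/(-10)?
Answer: √3511965/10 ≈ 187.40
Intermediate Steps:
f = -7/20 (f = (7/(-10))/2 = (7*(-⅒))/2 = (½)*(-7/10) = -7/20 ≈ -0.35000)
S = 0
p(X, t) = -7/20 + t (p(X, t) = (0 - 7/20) + t = -7/20 + t)
√(35254 + p(-117, -134)) = √(35254 + (-7/20 - 134)) = √(35254 - 2687/20) = √(702393/20) = √3511965/10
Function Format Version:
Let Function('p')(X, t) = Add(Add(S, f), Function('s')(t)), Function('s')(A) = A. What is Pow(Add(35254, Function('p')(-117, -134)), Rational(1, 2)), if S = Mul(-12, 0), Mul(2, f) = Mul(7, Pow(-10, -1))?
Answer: Mul(Rational(1, 10), Pow(3511965, Rational(1, 2))) ≈ 187.40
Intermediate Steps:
f = Rational(-7, 20) (f = Mul(Rational(1, 2), Mul(7, Pow(-10, -1))) = Mul(Rational(1, 2), Mul(7, Rational(-1, 10))) = Mul(Rational(1, 2), Rational(-7, 10)) = Rational(-7, 20) ≈ -0.35000)
S = 0
Function('p')(X, t) = Add(Rational(-7, 20), t) (Function('p')(X, t) = Add(Add(0, Rational(-7, 20)), t) = Add(Rational(-7, 20), t))
Pow(Add(35254, Function('p')(-117, -134)), Rational(1, 2)) = Pow(Add(35254, Add(Rational(-7, 20), -134)), Rational(1, 2)) = Pow(Add(35254, Rational(-2687, 20)), Rational(1, 2)) = Pow(Rational(702393, 20), Rational(1, 2)) = Mul(Rational(1, 10), Pow(3511965, Rational(1, 2)))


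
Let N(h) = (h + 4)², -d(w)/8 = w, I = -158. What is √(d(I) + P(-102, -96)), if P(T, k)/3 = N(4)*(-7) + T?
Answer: I*√386 ≈ 19.647*I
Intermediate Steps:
d(w) = -8*w
N(h) = (4 + h)²
P(T, k) = -1344 + 3*T (P(T, k) = 3*((4 + 4)²*(-7) + T) = 3*(8²*(-7) + T) = 3*(64*(-7) + T) = 3*(-448 + T) = -1344 + 3*T)
√(d(I) + P(-102, -96)) = √(-8*(-158) + (-1344 + 3*(-102))) = √(1264 + (-1344 - 306)) = √(1264 - 1650) = √(-386) = I*√386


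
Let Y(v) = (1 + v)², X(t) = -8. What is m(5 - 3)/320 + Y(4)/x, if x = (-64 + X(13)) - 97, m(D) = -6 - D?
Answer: -1169/6760 ≈ -0.17293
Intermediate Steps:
x = -169 (x = (-64 - 8) - 97 = -72 - 97 = -169)
m(5 - 3)/320 + Y(4)/x = (-6 - (5 - 3))/320 + (1 + 4)²/(-169) = (-6 - 1*2)*(1/320) + 5²*(-1/169) = (-6 - 2)*(1/320) + 25*(-1/169) = -8*1/320 - 25/169 = -1/40 - 25/169 = -1169/6760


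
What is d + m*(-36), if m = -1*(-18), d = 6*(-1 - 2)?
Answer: -666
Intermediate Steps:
d = -18 (d = 6*(-3) = -18)
m = 18
d + m*(-36) = -18 + 18*(-36) = -18 - 648 = -666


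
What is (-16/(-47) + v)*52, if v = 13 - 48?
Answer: -84708/47 ≈ -1802.3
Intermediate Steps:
v = -35
(-16/(-47) + v)*52 = (-16/(-47) - 35)*52 = (-16*(-1/47) - 35)*52 = (16/47 - 35)*52 = -1629/47*52 = -84708/47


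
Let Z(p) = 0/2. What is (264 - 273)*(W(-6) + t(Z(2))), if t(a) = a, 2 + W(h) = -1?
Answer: 27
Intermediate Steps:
W(h) = -3 (W(h) = -2 - 1 = -3)
Z(p) = 0 (Z(p) = 0*(1/2) = 0)
(264 - 273)*(W(-6) + t(Z(2))) = (264 - 273)*(-3 + 0) = -9*(-3) = 27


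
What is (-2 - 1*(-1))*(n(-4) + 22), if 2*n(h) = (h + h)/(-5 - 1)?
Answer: -68/3 ≈ -22.667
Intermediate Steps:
n(h) = -h/6 (n(h) = ((h + h)/(-5 - 1))/2 = ((2*h)/(-6))/2 = ((2*h)*(-⅙))/2 = (-h/3)/2 = -h/6)
(-2 - 1*(-1))*(n(-4) + 22) = (-2 - 1*(-1))*(-⅙*(-4) + 22) = (-2 + 1)*(⅔ + 22) = -1*68/3 = -68/3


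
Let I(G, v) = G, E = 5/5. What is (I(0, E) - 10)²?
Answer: 100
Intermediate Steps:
E = 1 (E = 5*(⅕) = 1)
(I(0, E) - 10)² = (0 - 10)² = (-10)² = 100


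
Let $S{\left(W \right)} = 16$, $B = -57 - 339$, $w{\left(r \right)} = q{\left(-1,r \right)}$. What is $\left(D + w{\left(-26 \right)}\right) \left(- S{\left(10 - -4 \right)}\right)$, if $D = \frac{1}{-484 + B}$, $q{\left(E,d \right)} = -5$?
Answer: $\frac{4401}{55} \approx 80.018$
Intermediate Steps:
$w{\left(r \right)} = -5$
$B = -396$ ($B = -57 - 339 = -396$)
$D = - \frac{1}{880}$ ($D = \frac{1}{-484 - 396} = \frac{1}{-880} = - \frac{1}{880} \approx -0.0011364$)
$\left(D + w{\left(-26 \right)}\right) \left(- S{\left(10 - -4 \right)}\right) = \left(- \frac{1}{880} - 5\right) \left(\left(-1\right) 16\right) = \left(- \frac{4401}{880}\right) \left(-16\right) = \frac{4401}{55}$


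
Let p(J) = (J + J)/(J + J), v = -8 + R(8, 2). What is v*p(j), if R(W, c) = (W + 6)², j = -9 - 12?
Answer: 188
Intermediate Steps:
j = -21
R(W, c) = (6 + W)²
v = 188 (v = -8 + (6 + 8)² = -8 + 14² = -8 + 196 = 188)
p(J) = 1 (p(J) = (2*J)/((2*J)) = (2*J)*(1/(2*J)) = 1)
v*p(j) = 188*1 = 188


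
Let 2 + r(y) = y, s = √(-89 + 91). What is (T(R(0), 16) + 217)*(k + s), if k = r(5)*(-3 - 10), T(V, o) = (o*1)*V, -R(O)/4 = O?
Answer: -8463 + 217*√2 ≈ -8156.1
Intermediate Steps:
s = √2 ≈ 1.4142
r(y) = -2 + y
R(O) = -4*O
T(V, o) = V*o (T(V, o) = o*V = V*o)
k = -39 (k = (-2 + 5)*(-3 - 10) = 3*(-13) = -39)
(T(R(0), 16) + 217)*(k + s) = (-4*0*16 + 217)*(-39 + √2) = (0*16 + 217)*(-39 + √2) = (0 + 217)*(-39 + √2) = 217*(-39 + √2) = -8463 + 217*√2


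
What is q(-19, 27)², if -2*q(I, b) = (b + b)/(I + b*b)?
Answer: 729/504100 ≈ 0.0014461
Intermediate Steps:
q(I, b) = -b/(I + b²) (q(I, b) = -(b + b)/(2*(I + b*b)) = -2*b/(2*(I + b²)) = -b/(I + b²))
q(-19, 27)² = (-1*27/(-19 + 27²))² = (-1*27/(-19 + 729))² = (-1*27/710)² = (-1*27*1/710)² = (-27/710)² = 729/504100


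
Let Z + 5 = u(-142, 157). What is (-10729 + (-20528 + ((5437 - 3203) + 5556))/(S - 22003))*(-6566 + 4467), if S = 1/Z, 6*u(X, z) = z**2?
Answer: 12198334874097143/541691851 ≈ 2.2519e+7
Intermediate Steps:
u(X, z) = z**2/6
Z = 24619/6 (Z = -5 + (1/6)*157**2 = -5 + (1/6)*24649 = -5 + 24649/6 = 24619/6 ≈ 4103.2)
S = 6/24619 (S = 1/(24619/6) = 6/24619 ≈ 0.00024371)
(-10729 + (-20528 + ((5437 - 3203) + 5556))/(S - 22003))*(-6566 + 4467) = (-10729 + (-20528 + ((5437 - 3203) + 5556))/(6/24619 - 22003))*(-6566 + 4467) = (-10729 + (-20528 + (2234 + 5556))/(-541691851/24619))*(-2099) = (-10729 + (-20528 + 7790)*(-24619/541691851))*(-2099) = (-10729 - 12738*(-24619/541691851))*(-2099) = (-10729 + 313596822/541691851)*(-2099) = -5811498272557/541691851*(-2099) = 12198334874097143/541691851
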